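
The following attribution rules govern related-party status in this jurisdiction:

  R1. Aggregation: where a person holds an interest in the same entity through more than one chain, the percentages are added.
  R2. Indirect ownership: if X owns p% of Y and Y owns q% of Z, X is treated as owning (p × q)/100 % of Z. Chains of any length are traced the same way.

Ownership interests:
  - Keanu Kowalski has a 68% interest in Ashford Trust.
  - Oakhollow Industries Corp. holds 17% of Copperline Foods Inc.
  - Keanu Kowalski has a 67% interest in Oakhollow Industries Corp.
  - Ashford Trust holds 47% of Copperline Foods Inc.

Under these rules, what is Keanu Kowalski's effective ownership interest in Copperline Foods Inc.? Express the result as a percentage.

Chain via Oakhollow Industries Corp. (R2): 67% × 17% = 11.39% of Copperline Foods Inc.
Chain via Ashford Trust (R2): 68% × 47% = 31.96% of Copperline Foods Inc.
Aggregating (R1): 11.39% + 31.96% = 43.35%.

43.35%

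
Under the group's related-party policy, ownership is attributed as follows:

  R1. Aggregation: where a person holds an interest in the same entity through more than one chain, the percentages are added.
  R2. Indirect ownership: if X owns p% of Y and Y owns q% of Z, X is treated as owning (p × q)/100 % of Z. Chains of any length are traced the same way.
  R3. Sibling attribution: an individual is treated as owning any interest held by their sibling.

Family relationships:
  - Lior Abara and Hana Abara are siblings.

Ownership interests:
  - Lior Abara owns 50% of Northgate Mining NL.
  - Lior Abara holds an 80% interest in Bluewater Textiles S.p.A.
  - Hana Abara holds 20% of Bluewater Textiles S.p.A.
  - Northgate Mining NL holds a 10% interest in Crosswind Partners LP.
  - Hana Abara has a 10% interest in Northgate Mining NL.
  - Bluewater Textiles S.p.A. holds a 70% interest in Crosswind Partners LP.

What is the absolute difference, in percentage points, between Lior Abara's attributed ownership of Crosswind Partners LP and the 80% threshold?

By sibling attribution (R3), Lior Abara is treated as also owning Hana Abara's interest in Bluewater Textiles S.p.A, giving 80% + 20% = 100%.
By sibling attribution (R3), Lior Abara is treated as also owning Hana Abara's interest in Northgate Mining NL, giving 50% + 10% = 60%.
Chain via Bluewater Textiles S.p.A. (R2): 100% × 70% = 70% of Crosswind Partners LP.
Chain via Northgate Mining NL (R2): 60% × 10% = 6% of Crosswind Partners LP.
Aggregating (R1): 70% + 6% = 76%.
76% falls short of the 80% threshold by 4 percentage points.

4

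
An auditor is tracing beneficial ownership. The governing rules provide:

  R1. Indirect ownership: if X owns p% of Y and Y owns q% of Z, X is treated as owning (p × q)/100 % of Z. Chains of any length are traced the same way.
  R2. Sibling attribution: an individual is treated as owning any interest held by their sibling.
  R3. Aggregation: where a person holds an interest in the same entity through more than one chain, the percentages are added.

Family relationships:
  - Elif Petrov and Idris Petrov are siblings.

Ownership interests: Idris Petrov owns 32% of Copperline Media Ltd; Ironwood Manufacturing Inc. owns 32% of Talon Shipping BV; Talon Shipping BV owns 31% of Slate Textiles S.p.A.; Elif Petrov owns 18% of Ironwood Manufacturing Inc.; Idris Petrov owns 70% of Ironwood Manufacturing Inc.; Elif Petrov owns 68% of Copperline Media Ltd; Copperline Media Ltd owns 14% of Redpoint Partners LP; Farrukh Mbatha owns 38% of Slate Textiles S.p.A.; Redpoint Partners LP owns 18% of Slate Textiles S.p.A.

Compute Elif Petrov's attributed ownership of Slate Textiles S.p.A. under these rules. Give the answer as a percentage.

11.2496%

By sibling attribution (R2), Elif Petrov is treated as also owning Idris Petrov's interest in Copperline Media Ltd, giving 68% + 32% = 100%.
By sibling attribution (R2), Elif Petrov is treated as also owning Idris Petrov's interest in Ironwood Manufacturing Inc, giving 18% + 70% = 88%.
Chain via Copperline Media Ltd → Redpoint Partners LP (R1): 100% × 14% × 18% = 2.52% of Slate Textiles S.p.A.
Chain via Ironwood Manufacturing Inc. → Talon Shipping BV (R1): 88% × 32% × 31% = 8.7296% of Slate Textiles S.p.A.
Aggregating (R3): 2.52% + 8.7296% = 11.2496%.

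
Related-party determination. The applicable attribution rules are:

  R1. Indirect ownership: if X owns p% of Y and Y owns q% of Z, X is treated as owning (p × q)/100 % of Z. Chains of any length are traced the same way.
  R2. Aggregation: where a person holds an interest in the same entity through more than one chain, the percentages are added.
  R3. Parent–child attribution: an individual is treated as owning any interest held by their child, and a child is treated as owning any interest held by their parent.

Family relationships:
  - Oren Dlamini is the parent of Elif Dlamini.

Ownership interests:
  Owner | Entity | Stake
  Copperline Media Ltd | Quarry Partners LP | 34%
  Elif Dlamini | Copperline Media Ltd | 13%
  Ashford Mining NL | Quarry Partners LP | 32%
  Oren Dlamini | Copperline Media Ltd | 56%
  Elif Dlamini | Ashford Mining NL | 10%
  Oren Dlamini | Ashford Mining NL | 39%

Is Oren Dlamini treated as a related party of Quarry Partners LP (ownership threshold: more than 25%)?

By parent–child attribution (R3), Oren Dlamini is treated as also owning Elif Dlamini's interest in Ashford Mining NL, giving 39% + 10% = 49%.
By parent–child attribution (R3), Oren Dlamini is treated as also owning Elif Dlamini's interest in Copperline Media Ltd, giving 56% + 13% = 69%.
Chain via Ashford Mining NL (R1): 49% × 32% = 15.68% of Quarry Partners LP.
Chain via Copperline Media Ltd (R1): 69% × 34% = 23.46% of Quarry Partners LP.
Aggregating (R2): 15.68% + 23.46% = 39.14%.
39.14% exceeds the 25% threshold, so Oren is a related party to Quarry Partners LP.

Yes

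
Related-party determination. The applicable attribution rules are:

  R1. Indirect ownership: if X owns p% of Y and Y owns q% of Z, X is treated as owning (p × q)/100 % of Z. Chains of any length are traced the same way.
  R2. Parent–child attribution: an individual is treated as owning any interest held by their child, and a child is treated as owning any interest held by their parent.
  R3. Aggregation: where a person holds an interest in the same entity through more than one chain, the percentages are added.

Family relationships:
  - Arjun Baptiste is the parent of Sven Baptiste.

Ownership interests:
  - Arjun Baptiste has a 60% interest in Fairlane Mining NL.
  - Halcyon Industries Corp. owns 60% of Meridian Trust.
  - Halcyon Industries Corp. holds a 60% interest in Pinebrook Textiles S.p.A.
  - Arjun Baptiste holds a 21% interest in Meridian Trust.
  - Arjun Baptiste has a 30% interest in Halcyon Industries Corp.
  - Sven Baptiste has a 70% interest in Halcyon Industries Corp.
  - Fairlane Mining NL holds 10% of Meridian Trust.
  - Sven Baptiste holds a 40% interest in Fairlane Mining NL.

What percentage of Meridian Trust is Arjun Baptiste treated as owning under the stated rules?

91%

By parent–child attribution (R2), Arjun Baptiste is treated as also owning Sven Baptiste's interest in Halcyon Industries Corp, giving 30% + 70% = 100%.
By parent–child attribution (R2), Arjun Baptiste is treated as also owning Sven Baptiste's interest in Fairlane Mining NL, giving 60% + 40% = 100%.
Chain via Halcyon Industries Corp. (R1): 100% × 60% = 60% of Meridian Trust.
Chain via Fairlane Mining NL (R1): 100% × 10% = 10% of Meridian Trust.
Direct interest in Meridian Trust: 21%.
Aggregating (R3): 60% + 10% + 21% = 91%.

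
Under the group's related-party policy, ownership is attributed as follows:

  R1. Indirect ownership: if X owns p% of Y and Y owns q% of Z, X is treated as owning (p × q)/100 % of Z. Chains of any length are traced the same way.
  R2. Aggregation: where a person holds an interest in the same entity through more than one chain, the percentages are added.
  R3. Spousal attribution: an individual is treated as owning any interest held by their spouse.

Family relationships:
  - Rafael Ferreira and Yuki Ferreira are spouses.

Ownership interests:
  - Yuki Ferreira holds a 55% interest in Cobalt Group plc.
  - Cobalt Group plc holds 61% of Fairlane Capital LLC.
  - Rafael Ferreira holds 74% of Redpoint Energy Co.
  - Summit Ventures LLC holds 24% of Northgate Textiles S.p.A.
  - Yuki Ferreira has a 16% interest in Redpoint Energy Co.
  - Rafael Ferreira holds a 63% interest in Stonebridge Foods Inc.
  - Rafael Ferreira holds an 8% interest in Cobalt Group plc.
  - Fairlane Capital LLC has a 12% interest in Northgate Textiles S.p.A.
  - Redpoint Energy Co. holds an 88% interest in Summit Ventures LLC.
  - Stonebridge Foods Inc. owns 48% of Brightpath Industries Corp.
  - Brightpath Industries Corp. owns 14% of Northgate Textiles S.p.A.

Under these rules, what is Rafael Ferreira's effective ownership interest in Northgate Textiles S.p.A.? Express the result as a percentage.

By spousal attribution (R3), Rafael Ferreira is treated as also owning Yuki Ferreira's interest in Cobalt Group plc, giving 8% + 55% = 63%.
By spousal attribution (R3), Rafael Ferreira is treated as also owning Yuki Ferreira's interest in Redpoint Energy Co, giving 74% + 16% = 90%.
Chain via Cobalt Group plc → Fairlane Capital LLC (R1): 63% × 61% × 12% = 4.6116% of Northgate Textiles S.p.A.
Chain via Redpoint Energy Co. → Summit Ventures LLC (R1): 90% × 88% × 24% = 19.008% of Northgate Textiles S.p.A.
Chain via Stonebridge Foods Inc. → Brightpath Industries Corp. (R1): 63% × 48% × 14% = 4.2336% of Northgate Textiles S.p.A.
Aggregating (R2): 4.6116% + 19.008% + 4.2336% = 27.8532%.

27.8532%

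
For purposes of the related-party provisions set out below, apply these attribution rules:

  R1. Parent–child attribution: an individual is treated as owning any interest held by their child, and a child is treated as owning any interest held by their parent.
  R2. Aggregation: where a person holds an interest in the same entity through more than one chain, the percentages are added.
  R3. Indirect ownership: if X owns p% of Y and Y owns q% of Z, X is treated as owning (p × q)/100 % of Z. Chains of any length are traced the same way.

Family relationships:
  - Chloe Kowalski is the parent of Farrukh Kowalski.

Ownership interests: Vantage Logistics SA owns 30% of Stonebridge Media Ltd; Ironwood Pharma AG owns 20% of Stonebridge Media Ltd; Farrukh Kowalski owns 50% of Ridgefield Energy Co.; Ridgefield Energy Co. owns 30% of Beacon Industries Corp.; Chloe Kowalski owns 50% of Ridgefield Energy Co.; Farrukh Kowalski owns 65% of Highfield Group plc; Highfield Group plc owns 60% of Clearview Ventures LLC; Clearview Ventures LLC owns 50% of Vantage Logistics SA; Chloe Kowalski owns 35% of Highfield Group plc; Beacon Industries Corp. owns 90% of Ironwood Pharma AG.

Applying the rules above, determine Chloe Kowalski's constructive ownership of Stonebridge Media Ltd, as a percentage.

14.4%

By parent–child attribution (R1), Chloe Kowalski is treated as also owning Farrukh Kowalski's interest in Highfield Group plc, giving 35% + 65% = 100%.
By parent–child attribution (R1), Chloe Kowalski is treated as also owning Farrukh Kowalski's interest in Ridgefield Energy Co, giving 50% + 50% = 100%.
Chain via Highfield Group plc → Clearview Ventures LLC → Vantage Logistics SA (R3): 100% × 60% × 50% × 30% = 9% of Stonebridge Media Ltd.
Chain via Ridgefield Energy Co. → Beacon Industries Corp. → Ironwood Pharma AG (R3): 100% × 30% × 90% × 20% = 5.4% of Stonebridge Media Ltd.
Aggregating (R2): 9% + 5.4% = 14.4%.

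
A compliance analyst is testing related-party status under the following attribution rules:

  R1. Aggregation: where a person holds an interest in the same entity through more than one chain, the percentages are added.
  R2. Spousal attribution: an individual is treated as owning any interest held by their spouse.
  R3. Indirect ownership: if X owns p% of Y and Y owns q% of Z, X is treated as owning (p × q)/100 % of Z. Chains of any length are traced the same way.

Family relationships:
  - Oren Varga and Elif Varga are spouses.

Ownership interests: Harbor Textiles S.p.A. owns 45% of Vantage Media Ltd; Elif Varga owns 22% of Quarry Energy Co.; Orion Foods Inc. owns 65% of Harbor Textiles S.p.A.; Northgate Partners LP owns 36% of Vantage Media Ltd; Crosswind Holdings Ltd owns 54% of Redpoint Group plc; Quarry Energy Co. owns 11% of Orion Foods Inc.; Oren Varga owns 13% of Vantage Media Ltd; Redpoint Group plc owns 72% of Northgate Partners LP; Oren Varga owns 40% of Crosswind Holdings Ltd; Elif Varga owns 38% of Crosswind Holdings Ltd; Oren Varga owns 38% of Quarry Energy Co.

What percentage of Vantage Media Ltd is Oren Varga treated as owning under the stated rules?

By spousal attribution (R2), Oren Varga is treated as also owning Elif Varga's interest in Crosswind Holdings Ltd, giving 40% + 38% = 78%.
By spousal attribution (R2), Oren Varga is treated as also owning Elif Varga's interest in Quarry Energy Co, giving 38% + 22% = 60%.
Chain via Crosswind Holdings Ltd → Redpoint Group plc → Northgate Partners LP (R3): 78% × 54% × 72% × 36% = 10.917504% of Vantage Media Ltd.
Chain via Quarry Energy Co. → Orion Foods Inc. → Harbor Textiles S.p.A. (R3): 60% × 11% × 65% × 45% = 1.9305% of Vantage Media Ltd.
Direct interest in Vantage Media Ltd: 13%.
Aggregating (R1): 10.917504% + 1.9305% + 13% = 25.848004%.

25.848004%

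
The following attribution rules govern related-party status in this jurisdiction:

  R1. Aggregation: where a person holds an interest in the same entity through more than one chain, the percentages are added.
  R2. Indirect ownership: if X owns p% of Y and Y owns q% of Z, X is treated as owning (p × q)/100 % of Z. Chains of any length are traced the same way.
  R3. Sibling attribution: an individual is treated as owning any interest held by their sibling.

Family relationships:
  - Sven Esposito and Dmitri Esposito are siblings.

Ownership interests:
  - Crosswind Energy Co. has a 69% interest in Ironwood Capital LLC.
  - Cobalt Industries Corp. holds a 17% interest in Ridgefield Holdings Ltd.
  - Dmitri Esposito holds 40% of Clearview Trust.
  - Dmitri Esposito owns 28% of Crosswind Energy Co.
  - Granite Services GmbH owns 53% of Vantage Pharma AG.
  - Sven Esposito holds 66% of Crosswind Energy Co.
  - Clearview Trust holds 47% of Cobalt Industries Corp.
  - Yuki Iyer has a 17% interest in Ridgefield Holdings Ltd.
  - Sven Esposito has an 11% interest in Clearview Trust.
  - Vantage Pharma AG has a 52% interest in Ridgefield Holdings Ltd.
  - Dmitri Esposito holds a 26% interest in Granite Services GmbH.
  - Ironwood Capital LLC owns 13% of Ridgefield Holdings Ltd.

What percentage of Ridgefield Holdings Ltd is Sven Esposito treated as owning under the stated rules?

By sibling attribution (R3), Sven Esposito is treated as also owning Dmitri Esposito's interest in Crosswind Energy Co, giving 66% + 28% = 94%.
By sibling attribution (R3), Sven Esposito is treated as also owning Dmitri Esposito's interest in Clearview Trust, giving 11% + 40% = 51%.
By sibling attribution (R3), Sven Esposito is treated as owning Dmitri Esposito's 26% interest in Granite Services GmbH.
Chain via Crosswind Energy Co. → Ironwood Capital LLC (R2): 94% × 69% × 13% = 8.4318% of Ridgefield Holdings Ltd.
Chain via Clearview Trust → Cobalt Industries Corp. (R2): 51% × 47% × 17% = 4.0749% of Ridgefield Holdings Ltd.
Chain via Granite Services GmbH → Vantage Pharma AG (R2): 26% × 53% × 52% = 7.1656% of Ridgefield Holdings Ltd.
Aggregating (R1): 8.4318% + 4.0749% + 7.1656% = 19.6723%.

19.6723%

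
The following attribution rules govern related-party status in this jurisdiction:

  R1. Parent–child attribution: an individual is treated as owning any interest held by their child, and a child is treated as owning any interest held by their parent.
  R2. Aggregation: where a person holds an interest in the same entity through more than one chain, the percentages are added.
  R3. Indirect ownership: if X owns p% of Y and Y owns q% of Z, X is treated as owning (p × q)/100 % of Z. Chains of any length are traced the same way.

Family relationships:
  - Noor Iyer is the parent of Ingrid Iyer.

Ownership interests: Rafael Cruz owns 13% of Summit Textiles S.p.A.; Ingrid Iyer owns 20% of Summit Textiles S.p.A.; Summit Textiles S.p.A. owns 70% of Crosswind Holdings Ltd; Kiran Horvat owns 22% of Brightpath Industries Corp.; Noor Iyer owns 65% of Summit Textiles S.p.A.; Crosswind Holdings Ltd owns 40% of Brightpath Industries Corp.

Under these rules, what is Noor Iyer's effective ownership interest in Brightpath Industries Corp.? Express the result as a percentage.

By parent–child attribution (R1), Noor Iyer is treated as also owning Ingrid Iyer's interest in Summit Textiles S.p.A, giving 65% + 20% = 85%.
Chain via Summit Textiles S.p.A. → Crosswind Holdings Ltd (R3): 85% × 70% × 40% = 23.8% of Brightpath Industries Corp.

23.8%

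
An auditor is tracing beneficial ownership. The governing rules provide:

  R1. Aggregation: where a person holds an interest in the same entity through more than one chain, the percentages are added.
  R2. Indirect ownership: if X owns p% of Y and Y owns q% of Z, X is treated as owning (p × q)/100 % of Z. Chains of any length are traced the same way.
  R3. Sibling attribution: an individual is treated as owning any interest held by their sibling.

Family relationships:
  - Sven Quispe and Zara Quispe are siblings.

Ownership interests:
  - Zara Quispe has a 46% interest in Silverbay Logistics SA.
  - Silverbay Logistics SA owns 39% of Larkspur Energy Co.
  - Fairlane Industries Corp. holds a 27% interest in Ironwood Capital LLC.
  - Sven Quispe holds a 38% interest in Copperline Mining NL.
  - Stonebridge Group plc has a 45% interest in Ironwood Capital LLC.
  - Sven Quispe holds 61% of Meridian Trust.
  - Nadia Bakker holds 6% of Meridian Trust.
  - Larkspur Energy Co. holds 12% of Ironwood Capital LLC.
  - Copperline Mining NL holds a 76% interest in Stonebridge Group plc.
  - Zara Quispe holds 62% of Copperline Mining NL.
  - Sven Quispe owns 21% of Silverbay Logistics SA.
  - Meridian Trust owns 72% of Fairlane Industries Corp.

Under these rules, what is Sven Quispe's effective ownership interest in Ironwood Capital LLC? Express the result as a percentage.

By sibling attribution (R3), Sven Quispe is treated as also owning Zara Quispe's interest in Copperline Mining NL, giving 38% + 62% = 100%.
By sibling attribution (R3), Sven Quispe is treated as also owning Zara Quispe's interest in Silverbay Logistics SA, giving 21% + 46% = 67%.
Chain via Copperline Mining NL → Stonebridge Group plc (R2): 100% × 76% × 45% = 34.2% of Ironwood Capital LLC.
Chain via Meridian Trust → Fairlane Industries Corp. (R2): 61% × 72% × 27% = 11.8584% of Ironwood Capital LLC.
Chain via Silverbay Logistics SA → Larkspur Energy Co. (R2): 67% × 39% × 12% = 3.1356% of Ironwood Capital LLC.
Aggregating (R1): 34.2% + 11.8584% + 3.1356% = 49.194%.

49.194%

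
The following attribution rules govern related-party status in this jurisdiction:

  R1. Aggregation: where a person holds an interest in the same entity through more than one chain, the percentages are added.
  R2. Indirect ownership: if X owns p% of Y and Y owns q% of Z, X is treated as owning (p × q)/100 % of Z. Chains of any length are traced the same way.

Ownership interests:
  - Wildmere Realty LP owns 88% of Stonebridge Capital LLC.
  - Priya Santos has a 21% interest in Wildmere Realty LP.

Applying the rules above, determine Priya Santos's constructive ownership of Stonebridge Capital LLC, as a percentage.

18.48%

Chain via Wildmere Realty LP (R2): 21% × 88% = 18.48% of Stonebridge Capital LLC.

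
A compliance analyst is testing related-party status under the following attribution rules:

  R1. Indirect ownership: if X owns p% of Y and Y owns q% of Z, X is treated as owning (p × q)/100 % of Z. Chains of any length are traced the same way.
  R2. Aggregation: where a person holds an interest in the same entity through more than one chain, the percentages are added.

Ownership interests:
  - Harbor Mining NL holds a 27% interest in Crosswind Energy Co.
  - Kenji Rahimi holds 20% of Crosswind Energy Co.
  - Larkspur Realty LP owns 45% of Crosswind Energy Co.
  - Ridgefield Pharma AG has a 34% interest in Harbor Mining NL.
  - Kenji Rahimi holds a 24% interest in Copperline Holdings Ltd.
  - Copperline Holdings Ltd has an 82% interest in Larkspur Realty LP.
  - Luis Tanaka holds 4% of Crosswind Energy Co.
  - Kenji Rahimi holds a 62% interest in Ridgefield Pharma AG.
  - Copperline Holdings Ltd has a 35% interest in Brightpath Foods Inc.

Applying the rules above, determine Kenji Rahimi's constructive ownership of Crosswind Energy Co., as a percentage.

34.5476%

Chain via Copperline Holdings Ltd → Larkspur Realty LP (R1): 24% × 82% × 45% = 8.856% of Crosswind Energy Co.
Chain via Ridgefield Pharma AG → Harbor Mining NL (R1): 62% × 34% × 27% = 5.6916% of Crosswind Energy Co.
Direct interest in Crosswind Energy Co: 20%.
Aggregating (R2): 8.856% + 5.6916% + 20% = 34.5476%.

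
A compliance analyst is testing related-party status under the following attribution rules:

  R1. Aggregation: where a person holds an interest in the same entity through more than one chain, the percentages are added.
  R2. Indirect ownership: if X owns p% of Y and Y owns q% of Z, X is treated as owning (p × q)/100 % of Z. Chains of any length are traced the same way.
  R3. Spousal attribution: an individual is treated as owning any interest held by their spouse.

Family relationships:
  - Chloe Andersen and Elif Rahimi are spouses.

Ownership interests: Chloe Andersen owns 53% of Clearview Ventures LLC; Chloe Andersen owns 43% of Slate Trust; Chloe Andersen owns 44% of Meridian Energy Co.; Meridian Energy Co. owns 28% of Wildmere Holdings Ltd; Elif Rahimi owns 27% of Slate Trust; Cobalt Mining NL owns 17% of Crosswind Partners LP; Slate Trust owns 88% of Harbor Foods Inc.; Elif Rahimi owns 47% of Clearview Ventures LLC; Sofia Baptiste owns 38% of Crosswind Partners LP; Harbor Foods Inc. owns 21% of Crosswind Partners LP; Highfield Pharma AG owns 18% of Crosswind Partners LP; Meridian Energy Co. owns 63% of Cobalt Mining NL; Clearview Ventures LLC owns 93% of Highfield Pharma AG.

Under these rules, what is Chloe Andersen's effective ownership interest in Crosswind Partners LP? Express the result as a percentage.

By spousal attribution (R3), Chloe Andersen is treated as also owning Elif Rahimi's interest in Slate Trust, giving 43% + 27% = 70%.
By spousal attribution (R3), Chloe Andersen is treated as also owning Elif Rahimi's interest in Clearview Ventures LLC, giving 53% + 47% = 100%.
Chain via Meridian Energy Co. → Cobalt Mining NL (R2): 44% × 63% × 17% = 4.7124% of Crosswind Partners LP.
Chain via Slate Trust → Harbor Foods Inc. (R2): 70% × 88% × 21% = 12.936% of Crosswind Partners LP.
Chain via Clearview Ventures LLC → Highfield Pharma AG (R2): 100% × 93% × 18% = 16.74% of Crosswind Partners LP.
Aggregating (R1): 4.7124% + 12.936% + 16.74% = 34.3884%.

34.3884%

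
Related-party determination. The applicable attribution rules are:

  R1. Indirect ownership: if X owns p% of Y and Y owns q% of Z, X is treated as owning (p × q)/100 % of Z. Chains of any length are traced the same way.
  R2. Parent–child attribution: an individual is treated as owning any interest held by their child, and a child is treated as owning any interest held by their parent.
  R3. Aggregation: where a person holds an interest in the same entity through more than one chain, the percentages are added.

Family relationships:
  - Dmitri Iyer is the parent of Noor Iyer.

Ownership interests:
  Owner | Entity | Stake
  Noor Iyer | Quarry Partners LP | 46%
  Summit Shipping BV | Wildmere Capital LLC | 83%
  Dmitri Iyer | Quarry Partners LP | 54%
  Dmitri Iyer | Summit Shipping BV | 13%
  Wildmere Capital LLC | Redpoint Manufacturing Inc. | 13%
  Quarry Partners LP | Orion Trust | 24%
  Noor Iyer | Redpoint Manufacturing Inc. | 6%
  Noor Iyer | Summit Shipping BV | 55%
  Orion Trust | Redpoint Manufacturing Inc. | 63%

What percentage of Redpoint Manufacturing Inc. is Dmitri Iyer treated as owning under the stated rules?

28.4572%

By parent–child attribution (R2), Dmitri Iyer is treated as also owning Noor Iyer's interest in Summit Shipping BV, giving 13% + 55% = 68%.
By parent–child attribution (R2), Dmitri Iyer is treated as also owning Noor Iyer's interest in Quarry Partners LP, giving 54% + 46% = 100%.
By parent–child attribution (R2), Dmitri Iyer is treated as owning Noor Iyer's 6% interest in Redpoint Manufacturing Inc.
Chain via Summit Shipping BV → Wildmere Capital LLC (R1): 68% × 83% × 13% = 7.3372% of Redpoint Manufacturing Inc.
Chain via Quarry Partners LP → Orion Trust (R1): 100% × 24% × 63% = 15.12% of Redpoint Manufacturing Inc.
Direct interest in Redpoint Manufacturing Inc: 6%.
Aggregating (R3): 7.3372% + 15.12% + 6% = 28.4572%.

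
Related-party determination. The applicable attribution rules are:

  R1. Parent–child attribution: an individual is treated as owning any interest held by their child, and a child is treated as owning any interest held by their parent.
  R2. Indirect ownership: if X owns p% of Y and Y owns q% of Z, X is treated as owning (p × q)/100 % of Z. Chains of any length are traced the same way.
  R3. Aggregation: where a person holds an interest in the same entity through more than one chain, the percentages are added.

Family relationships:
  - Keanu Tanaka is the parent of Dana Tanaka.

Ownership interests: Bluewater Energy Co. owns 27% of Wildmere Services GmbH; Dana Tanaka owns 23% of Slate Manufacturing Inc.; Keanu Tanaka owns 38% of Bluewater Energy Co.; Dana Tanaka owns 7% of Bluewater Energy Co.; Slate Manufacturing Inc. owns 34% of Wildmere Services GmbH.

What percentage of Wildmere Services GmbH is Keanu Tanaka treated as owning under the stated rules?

By parent–child attribution (R1), Keanu Tanaka is treated as also owning Dana Tanaka's interest in Bluewater Energy Co, giving 38% + 7% = 45%.
By parent–child attribution (R1), Keanu Tanaka is treated as owning Dana Tanaka's 23% interest in Slate Manufacturing Inc.
Chain via Bluewater Energy Co. (R2): 45% × 27% = 12.15% of Wildmere Services GmbH.
Chain via Slate Manufacturing Inc. (R2): 23% × 34% = 7.82% of Wildmere Services GmbH.
Aggregating (R3): 12.15% + 7.82% = 19.97%.

19.97%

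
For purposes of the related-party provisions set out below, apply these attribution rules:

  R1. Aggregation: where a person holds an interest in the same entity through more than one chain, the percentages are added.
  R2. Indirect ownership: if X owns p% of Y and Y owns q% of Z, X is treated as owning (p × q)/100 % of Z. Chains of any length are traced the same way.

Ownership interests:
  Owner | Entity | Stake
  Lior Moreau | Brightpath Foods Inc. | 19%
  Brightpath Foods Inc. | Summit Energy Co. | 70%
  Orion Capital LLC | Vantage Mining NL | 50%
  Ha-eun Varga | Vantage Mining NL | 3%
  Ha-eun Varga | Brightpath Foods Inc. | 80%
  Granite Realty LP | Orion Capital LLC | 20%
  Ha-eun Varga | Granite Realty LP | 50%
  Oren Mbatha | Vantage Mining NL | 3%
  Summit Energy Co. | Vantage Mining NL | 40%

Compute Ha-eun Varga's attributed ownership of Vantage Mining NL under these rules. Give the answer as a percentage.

Chain via Brightpath Foods Inc. → Summit Energy Co. (R2): 80% × 70% × 40% = 22.4% of Vantage Mining NL.
Chain via Granite Realty LP → Orion Capital LLC (R2): 50% × 20% × 50% = 5% of Vantage Mining NL.
Direct interest in Vantage Mining NL: 3%.
Aggregating (R1): 22.4% + 5% + 3% = 30.4%.

30.4%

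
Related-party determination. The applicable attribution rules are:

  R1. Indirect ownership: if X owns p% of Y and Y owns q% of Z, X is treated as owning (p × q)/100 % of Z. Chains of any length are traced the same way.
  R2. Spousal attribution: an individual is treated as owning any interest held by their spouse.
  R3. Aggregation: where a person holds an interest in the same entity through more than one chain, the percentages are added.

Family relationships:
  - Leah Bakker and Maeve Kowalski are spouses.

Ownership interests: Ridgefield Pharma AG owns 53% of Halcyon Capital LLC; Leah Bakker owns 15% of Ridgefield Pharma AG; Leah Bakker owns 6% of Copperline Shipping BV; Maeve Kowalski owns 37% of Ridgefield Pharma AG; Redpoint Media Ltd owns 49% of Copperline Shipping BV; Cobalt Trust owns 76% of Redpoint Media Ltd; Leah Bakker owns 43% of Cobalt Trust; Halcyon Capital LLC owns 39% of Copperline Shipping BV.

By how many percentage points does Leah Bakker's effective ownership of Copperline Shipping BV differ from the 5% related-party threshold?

27.7616

By spousal attribution (R2), Leah Bakker is treated as also owning Maeve Kowalski's interest in Ridgefield Pharma AG, giving 15% + 37% = 52%.
Chain via Cobalt Trust → Redpoint Media Ltd (R1): 43% × 76% × 49% = 16.0132% of Copperline Shipping BV.
Chain via Ridgefield Pharma AG → Halcyon Capital LLC (R1): 52% × 53% × 39% = 10.7484% of Copperline Shipping BV.
Direct interest in Copperline Shipping BV: 6%.
Aggregating (R3): 16.0132% + 10.7484% + 6% = 32.7616%.
32.7616% exceeds the 5% threshold by 27.7616 percentage points.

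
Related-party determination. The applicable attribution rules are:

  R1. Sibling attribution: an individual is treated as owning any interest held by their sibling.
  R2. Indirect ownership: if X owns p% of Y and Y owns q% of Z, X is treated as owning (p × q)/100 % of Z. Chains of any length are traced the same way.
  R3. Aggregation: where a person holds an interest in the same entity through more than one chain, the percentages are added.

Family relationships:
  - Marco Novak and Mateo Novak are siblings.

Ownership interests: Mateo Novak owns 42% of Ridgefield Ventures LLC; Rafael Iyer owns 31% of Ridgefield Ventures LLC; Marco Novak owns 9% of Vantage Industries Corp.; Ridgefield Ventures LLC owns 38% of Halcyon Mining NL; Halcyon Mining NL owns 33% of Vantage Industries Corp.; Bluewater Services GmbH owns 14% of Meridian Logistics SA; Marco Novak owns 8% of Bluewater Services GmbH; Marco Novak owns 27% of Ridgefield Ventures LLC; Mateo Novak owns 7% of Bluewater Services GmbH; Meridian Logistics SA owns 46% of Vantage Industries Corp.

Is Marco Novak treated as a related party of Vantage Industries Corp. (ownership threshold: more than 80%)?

By sibling attribution (R1), Marco Novak is treated as also owning Mateo Novak's interest in Ridgefield Ventures LLC, giving 27% + 42% = 69%.
By sibling attribution (R1), Marco Novak is treated as also owning Mateo Novak's interest in Bluewater Services GmbH, giving 8% + 7% = 15%.
Chain via Ridgefield Ventures LLC → Halcyon Mining NL (R2): 69% × 38% × 33% = 8.6526% of Vantage Industries Corp.
Chain via Bluewater Services GmbH → Meridian Logistics SA (R2): 15% × 14% × 46% = 0.966% of Vantage Industries Corp.
Direct interest in Vantage Industries Corp: 9%.
Aggregating (R3): 8.6526% + 0.966% + 9% = 18.6186%.
18.6186% does not exceed the 80% threshold, so Marco is not a related party to Vantage Industries Corp.

No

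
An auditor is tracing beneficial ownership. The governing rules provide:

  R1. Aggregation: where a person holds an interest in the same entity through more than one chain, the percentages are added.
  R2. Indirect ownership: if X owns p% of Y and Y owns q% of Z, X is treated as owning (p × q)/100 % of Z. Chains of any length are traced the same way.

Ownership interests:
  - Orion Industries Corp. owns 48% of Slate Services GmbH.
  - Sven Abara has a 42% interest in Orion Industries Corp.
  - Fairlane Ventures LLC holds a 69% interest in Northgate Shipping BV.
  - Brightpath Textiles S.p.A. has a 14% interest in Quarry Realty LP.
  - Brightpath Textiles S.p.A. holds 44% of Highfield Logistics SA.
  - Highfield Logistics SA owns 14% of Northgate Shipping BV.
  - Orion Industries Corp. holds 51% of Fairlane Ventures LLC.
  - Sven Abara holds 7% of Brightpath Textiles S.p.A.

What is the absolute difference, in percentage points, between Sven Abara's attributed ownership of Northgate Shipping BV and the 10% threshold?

Chain via Brightpath Textiles S.p.A. → Highfield Logistics SA (R2): 7% × 44% × 14% = 0.4312% of Northgate Shipping BV.
Chain via Orion Industries Corp. → Fairlane Ventures LLC (R2): 42% × 51% × 69% = 14.7798% of Northgate Shipping BV.
Aggregating (R1): 0.4312% + 14.7798% = 15.211%.
15.211% exceeds the 10% threshold by 5.211 percentage points.

5.211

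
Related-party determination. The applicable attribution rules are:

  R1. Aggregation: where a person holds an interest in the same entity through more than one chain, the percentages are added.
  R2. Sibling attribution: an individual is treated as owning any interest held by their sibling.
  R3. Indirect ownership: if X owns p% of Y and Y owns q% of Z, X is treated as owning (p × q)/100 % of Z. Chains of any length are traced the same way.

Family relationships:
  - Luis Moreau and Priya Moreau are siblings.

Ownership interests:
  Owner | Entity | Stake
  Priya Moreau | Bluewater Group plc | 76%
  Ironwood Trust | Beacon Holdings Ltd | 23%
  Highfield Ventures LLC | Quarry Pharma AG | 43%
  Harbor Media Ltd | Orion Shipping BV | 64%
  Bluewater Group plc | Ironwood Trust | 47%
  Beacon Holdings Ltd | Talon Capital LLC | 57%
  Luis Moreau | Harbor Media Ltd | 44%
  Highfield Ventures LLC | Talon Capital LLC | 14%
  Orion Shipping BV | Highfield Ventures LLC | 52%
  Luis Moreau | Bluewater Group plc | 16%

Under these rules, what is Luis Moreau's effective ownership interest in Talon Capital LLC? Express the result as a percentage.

By sibling attribution (R2), Luis Moreau is treated as also owning Priya Moreau's interest in Bluewater Group plc, giving 16% + 76% = 92%.
Chain via Bluewater Group plc → Ironwood Trust → Beacon Holdings Ltd (R3): 92% × 47% × 23% × 57% = 5.668764% of Talon Capital LLC.
Chain via Harbor Media Ltd → Orion Shipping BV → Highfield Ventures LLC (R3): 44% × 64% × 52% × 14% = 2.050048% of Talon Capital LLC.
Aggregating (R1): 5.668764% + 2.050048% = 7.718812%.

7.718812%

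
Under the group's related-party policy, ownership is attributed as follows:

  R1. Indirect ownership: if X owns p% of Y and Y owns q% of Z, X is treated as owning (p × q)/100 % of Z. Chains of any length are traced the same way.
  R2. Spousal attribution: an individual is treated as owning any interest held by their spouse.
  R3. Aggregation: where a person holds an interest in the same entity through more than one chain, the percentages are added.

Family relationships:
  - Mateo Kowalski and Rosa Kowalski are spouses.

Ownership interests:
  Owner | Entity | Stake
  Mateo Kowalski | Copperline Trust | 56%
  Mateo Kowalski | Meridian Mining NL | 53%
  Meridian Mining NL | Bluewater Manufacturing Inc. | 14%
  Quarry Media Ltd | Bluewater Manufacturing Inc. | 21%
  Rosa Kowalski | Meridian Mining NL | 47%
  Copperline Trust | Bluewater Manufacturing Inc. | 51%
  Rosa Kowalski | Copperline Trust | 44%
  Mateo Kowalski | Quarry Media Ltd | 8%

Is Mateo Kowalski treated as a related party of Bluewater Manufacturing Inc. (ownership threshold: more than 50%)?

Yes

By spousal attribution (R2), Mateo Kowalski is treated as also owning Rosa Kowalski's interest in Copperline Trust, giving 56% + 44% = 100%.
By spousal attribution (R2), Mateo Kowalski is treated as also owning Rosa Kowalski's interest in Meridian Mining NL, giving 53% + 47% = 100%.
Chain via Copperline Trust (R1): 100% × 51% = 51% of Bluewater Manufacturing Inc.
Chain via Quarry Media Ltd (R1): 8% × 21% = 1.68% of Bluewater Manufacturing Inc.
Chain via Meridian Mining NL (R1): 100% × 14% = 14% of Bluewater Manufacturing Inc.
Aggregating (R3): 51% + 1.68% + 14% = 66.68%.
66.68% exceeds the 50% threshold, so Mateo is a related party to Bluewater Manufacturing Inc.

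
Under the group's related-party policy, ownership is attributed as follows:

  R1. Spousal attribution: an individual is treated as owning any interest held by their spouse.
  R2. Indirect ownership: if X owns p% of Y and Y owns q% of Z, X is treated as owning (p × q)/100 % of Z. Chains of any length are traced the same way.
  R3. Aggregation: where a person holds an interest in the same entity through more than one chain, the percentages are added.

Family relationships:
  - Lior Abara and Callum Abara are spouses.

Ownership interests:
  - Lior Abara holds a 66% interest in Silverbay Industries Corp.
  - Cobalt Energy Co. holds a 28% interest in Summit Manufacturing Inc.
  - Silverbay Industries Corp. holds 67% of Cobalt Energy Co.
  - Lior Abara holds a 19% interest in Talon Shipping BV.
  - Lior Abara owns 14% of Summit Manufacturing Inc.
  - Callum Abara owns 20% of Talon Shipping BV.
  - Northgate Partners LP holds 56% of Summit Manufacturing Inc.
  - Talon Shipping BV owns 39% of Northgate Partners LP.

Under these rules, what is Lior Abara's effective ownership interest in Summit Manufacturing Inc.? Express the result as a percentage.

34.8992%

By spousal attribution (R1), Lior Abara is treated as also owning Callum Abara's interest in Talon Shipping BV, giving 19% + 20% = 39%.
Chain via Silverbay Industries Corp. → Cobalt Energy Co. (R2): 66% × 67% × 28% = 12.3816% of Summit Manufacturing Inc.
Chain via Talon Shipping BV → Northgate Partners LP (R2): 39% × 39% × 56% = 8.5176% of Summit Manufacturing Inc.
Direct interest in Summit Manufacturing Inc: 14%.
Aggregating (R3): 12.3816% + 8.5176% + 14% = 34.8992%.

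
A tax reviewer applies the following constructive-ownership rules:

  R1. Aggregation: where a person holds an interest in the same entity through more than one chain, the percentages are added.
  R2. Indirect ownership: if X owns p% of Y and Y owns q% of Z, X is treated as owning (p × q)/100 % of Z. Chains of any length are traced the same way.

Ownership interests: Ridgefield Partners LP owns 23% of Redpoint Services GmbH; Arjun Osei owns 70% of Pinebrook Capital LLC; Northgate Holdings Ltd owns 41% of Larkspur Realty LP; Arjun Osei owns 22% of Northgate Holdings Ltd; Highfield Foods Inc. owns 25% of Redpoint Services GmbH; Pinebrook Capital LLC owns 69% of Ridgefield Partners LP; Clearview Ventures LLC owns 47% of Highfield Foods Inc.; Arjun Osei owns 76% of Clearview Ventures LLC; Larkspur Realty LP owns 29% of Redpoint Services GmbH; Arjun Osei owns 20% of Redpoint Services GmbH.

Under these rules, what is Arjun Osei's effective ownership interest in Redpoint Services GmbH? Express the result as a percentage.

42.6548%

Chain via Clearview Ventures LLC → Highfield Foods Inc. (R2): 76% × 47% × 25% = 8.93% of Redpoint Services GmbH.
Chain via Northgate Holdings Ltd → Larkspur Realty LP (R2): 22% × 41% × 29% = 2.6158% of Redpoint Services GmbH.
Chain via Pinebrook Capital LLC → Ridgefield Partners LP (R2): 70% × 69% × 23% = 11.109% of Redpoint Services GmbH.
Direct interest in Redpoint Services GmbH: 20%.
Aggregating (R1): 8.93% + 2.6158% + 11.109% + 20% = 42.6548%.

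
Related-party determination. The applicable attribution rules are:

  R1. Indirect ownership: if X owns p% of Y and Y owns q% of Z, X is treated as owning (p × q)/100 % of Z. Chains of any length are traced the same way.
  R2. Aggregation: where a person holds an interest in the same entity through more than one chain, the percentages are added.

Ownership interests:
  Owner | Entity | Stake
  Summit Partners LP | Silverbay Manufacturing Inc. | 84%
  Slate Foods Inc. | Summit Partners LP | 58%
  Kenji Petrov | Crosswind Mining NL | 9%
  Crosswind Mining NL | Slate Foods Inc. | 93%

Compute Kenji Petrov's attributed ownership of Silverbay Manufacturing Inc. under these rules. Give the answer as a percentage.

Chain via Crosswind Mining NL → Slate Foods Inc. → Summit Partners LP (R1): 9% × 93% × 58% × 84% = 4.077864% of Silverbay Manufacturing Inc.

4.077864%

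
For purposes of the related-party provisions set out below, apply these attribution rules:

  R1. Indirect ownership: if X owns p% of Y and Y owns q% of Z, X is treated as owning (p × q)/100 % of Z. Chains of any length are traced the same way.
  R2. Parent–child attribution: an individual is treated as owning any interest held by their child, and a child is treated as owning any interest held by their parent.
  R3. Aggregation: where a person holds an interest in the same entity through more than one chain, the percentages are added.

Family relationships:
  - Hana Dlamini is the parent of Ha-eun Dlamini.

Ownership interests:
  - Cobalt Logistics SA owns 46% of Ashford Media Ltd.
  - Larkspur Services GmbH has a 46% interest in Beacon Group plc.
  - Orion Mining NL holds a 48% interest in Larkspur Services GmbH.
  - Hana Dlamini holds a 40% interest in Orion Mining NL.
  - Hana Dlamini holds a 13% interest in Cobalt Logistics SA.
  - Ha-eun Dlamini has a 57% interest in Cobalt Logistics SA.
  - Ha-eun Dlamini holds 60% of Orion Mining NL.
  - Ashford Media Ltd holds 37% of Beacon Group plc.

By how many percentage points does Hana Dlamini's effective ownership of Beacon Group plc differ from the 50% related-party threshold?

By parent–child attribution (R2), Hana Dlamini is treated as also owning Ha-eun Dlamini's interest in Cobalt Logistics SA, giving 13% + 57% = 70%.
By parent–child attribution (R2), Hana Dlamini is treated as also owning Ha-eun Dlamini's interest in Orion Mining NL, giving 40% + 60% = 100%.
Chain via Cobalt Logistics SA → Ashford Media Ltd (R1): 70% × 46% × 37% = 11.914% of Beacon Group plc.
Chain via Orion Mining NL → Larkspur Services GmbH (R1): 100% × 48% × 46% = 22.08% of Beacon Group plc.
Aggregating (R3): 11.914% + 22.08% = 33.994%.
33.994% falls short of the 50% threshold by 16.006 percentage points.

16.006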